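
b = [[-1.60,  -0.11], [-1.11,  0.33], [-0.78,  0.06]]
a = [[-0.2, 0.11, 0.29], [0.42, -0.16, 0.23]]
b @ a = [[0.27, -0.16, -0.49], [0.36, -0.17, -0.25], [0.18, -0.1, -0.21]]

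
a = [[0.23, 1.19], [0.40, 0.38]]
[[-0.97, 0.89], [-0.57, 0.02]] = a @ [[-0.80, -0.82], [-0.66, 0.91]]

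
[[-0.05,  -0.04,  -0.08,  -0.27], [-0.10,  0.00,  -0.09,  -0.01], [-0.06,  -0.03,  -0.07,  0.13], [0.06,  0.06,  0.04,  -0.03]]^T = [[-0.05,  -0.1,  -0.06,  0.06], [-0.04,  0.00,  -0.03,  0.06], [-0.08,  -0.09,  -0.07,  0.04], [-0.27,  -0.01,  0.13,  -0.03]]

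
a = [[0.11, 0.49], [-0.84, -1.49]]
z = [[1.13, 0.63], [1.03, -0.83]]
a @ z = [[0.63,  -0.34], [-2.48,  0.71]]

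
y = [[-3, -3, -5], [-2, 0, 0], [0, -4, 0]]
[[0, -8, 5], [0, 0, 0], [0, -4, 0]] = y @ [[0, 0, 0], [0, 1, 0], [0, 1, -1]]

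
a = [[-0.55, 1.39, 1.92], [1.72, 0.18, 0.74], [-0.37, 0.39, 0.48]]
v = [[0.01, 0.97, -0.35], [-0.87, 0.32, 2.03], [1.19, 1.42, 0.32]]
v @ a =[[1.79, 0.05, 0.57], [0.28, -0.36, -0.46], [1.67, 2.03, 3.49]]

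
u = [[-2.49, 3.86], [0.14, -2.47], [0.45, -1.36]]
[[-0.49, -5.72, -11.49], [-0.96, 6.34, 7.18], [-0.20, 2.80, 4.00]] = u@[[0.88, -1.84, 0.12], [0.44, -2.67, -2.9]]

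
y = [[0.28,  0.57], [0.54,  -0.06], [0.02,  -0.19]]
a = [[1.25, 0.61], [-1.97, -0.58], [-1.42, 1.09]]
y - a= [[-0.97, -0.04], [2.51, 0.52], [1.44, -1.28]]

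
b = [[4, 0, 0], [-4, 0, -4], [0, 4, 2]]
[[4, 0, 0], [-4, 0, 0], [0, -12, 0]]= b @ [[1, 0, 0], [0, -3, 0], [0, 0, 0]]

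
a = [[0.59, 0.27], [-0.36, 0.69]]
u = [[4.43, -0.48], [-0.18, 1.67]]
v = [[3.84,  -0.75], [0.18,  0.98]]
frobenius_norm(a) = 1.01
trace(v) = 4.82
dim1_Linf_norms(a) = [0.59, 0.69]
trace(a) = 1.28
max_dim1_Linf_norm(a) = 0.69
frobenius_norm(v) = 4.04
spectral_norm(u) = 4.47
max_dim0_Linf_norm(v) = 3.84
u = v + a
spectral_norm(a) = 0.78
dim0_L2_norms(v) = [3.84, 1.23]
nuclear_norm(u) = 6.11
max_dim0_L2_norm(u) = 4.43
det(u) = 7.31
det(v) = 3.90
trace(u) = 6.10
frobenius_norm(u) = 4.76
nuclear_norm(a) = 1.43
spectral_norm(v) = 3.91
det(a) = 0.50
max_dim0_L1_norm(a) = 0.96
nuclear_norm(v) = 4.91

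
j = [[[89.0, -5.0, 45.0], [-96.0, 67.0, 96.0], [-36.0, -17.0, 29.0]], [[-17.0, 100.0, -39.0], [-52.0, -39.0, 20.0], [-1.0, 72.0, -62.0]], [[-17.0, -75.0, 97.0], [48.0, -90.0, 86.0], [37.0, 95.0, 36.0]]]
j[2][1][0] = 48.0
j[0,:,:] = [[89.0, -5.0, 45.0], [-96.0, 67.0, 96.0], [-36.0, -17.0, 29.0]]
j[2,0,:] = [-17.0, -75.0, 97.0]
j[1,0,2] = -39.0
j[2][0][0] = -17.0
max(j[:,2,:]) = 95.0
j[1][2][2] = -62.0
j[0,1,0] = -96.0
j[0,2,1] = -17.0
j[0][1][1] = 67.0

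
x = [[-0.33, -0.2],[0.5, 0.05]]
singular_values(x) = [0.62, 0.13]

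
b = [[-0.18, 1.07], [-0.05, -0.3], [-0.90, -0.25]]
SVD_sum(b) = [[0.11,1.04], [-0.03,-0.3], [-0.04,-0.34]] + [[-0.29, 0.03], [-0.02, 0.00], [-0.86, 0.09]]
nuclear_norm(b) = 2.06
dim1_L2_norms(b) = [1.09, 0.3, 0.93]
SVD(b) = [[0.92, 0.32],[-0.27, 0.02],[-0.30, 0.95]] @ diag([1.1411888085371362, 0.9165086487696619]) @ [[0.1, 0.99], [-0.99, 0.10]]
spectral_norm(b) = 1.14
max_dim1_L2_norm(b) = 1.09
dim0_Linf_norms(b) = [0.9, 1.07]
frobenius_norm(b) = 1.46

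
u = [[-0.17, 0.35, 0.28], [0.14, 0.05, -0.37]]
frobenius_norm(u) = 0.62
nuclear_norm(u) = 0.84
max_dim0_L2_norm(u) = 0.46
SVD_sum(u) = [[-0.18, 0.2, 0.36], [0.13, -0.15, -0.26]] + [[0.01, 0.15, -0.08], [0.01, 0.2, -0.11]]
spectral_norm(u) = 0.56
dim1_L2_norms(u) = [0.48, 0.4]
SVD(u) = [[-0.81, 0.59], [0.59, 0.81]] @ diag([0.5566513145136794, 0.2809614102509325]) @ [[0.39, -0.46, -0.80], [0.05, 0.88, -0.48]]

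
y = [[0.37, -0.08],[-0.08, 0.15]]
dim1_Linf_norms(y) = [0.37, 0.15]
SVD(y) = [[-0.95, 0.31],  [0.31, 0.95]] @ diag([0.3960147050873544, 0.12398529491264555]) @ [[-0.95, 0.31], [0.31, 0.95]]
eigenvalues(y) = [0.4, 0.12]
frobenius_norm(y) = 0.41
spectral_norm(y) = 0.40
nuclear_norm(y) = 0.52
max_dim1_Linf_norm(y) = 0.37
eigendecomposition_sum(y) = [[0.36, -0.12], [-0.12, 0.04]] + [[0.01, 0.04], [0.04, 0.11]]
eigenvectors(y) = [[0.95, 0.31],[-0.31, 0.95]]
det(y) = 0.05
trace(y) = 0.52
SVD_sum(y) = [[0.36, -0.12], [-0.12, 0.04]] + [[0.01, 0.04], [0.04, 0.11]]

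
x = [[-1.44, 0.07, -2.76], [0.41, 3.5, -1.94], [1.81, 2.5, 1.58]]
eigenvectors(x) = [[(-0.84+0j), (-0.39+0.27j), (-0.39-0.27j)], [(0.33+0j), 0.36+0.41j, (0.36-0.41j)], [0.43+0.00j, 0.69+0.00j, 0.69-0.00j]]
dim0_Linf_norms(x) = [1.81, 3.5, 2.76]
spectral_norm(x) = 4.57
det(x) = -0.58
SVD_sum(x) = [[0.01, 0.04, -0.01], [1.12, 3.49, -0.55], [0.80, 2.51, -0.40]] + [[-1.44, 0.02, -2.76], [-0.72, 0.01, -1.38], [1.02, -0.02, 1.97]] + [[-0.02,0.01,0.01], [0.01,-0.00,-0.01], [-0.02,0.01,0.01]]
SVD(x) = [[0.01, -0.75, 0.66], [0.81, -0.38, -0.45], [0.58, 0.54, 0.61]] @ diag([4.5670114202317045, 4.128165610188991, 0.030909259553290686]) @ [[0.3,0.94,-0.15], [0.46,-0.01,0.89], [-0.83,0.34,0.44]]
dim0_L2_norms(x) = [2.35, 4.3, 3.73]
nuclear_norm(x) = 8.73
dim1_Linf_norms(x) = [2.76, 3.5, 2.5]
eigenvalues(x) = [(-0.07+0j), (1.86+2.2j), (1.86-2.2j)]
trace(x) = 3.64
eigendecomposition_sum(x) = [[-0.09+0.00j, 0.06-0.00j, -0.08-0.00j], [0.03-0.00j, -0.02+0.00j, 0.03+0.00j], [0.04-0.00j, -0.03+0.00j, (0.04+0j)]] + [[(-0.68+0.09j), 0.01+1.54j, -1.34-1.01j], [(0.19+0.76j), (1.76-0.2j), (-0.99+1.66j)], [(0.88+0.45j), (1.26-1.85j), (0.77+2.32j)]] + [[-0.68-0.09j, (0.01-1.54j), -1.34+1.01j], [(0.19-0.76j), (1.76+0.2j), -0.99-1.66j], [0.88-0.45j, (1.26+1.85j), (0.77-2.32j)]]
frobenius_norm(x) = 6.16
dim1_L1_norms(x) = [4.27, 5.85, 5.89]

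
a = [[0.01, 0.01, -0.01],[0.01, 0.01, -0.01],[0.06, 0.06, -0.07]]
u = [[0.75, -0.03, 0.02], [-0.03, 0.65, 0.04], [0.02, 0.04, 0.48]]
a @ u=[[0.01, 0.01, -0.00],  [0.01, 0.01, -0.00],  [0.04, 0.03, -0.03]]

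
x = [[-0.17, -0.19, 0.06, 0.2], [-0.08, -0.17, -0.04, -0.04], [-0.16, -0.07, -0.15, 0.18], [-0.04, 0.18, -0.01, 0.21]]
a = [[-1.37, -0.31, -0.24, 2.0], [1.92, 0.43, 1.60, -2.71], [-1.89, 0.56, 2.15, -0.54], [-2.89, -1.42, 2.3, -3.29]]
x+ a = [[-1.54,-0.50,-0.18,2.20], [1.84,0.26,1.56,-2.75], [-2.05,0.49,2.0,-0.36], [-2.93,-1.24,2.29,-3.08]]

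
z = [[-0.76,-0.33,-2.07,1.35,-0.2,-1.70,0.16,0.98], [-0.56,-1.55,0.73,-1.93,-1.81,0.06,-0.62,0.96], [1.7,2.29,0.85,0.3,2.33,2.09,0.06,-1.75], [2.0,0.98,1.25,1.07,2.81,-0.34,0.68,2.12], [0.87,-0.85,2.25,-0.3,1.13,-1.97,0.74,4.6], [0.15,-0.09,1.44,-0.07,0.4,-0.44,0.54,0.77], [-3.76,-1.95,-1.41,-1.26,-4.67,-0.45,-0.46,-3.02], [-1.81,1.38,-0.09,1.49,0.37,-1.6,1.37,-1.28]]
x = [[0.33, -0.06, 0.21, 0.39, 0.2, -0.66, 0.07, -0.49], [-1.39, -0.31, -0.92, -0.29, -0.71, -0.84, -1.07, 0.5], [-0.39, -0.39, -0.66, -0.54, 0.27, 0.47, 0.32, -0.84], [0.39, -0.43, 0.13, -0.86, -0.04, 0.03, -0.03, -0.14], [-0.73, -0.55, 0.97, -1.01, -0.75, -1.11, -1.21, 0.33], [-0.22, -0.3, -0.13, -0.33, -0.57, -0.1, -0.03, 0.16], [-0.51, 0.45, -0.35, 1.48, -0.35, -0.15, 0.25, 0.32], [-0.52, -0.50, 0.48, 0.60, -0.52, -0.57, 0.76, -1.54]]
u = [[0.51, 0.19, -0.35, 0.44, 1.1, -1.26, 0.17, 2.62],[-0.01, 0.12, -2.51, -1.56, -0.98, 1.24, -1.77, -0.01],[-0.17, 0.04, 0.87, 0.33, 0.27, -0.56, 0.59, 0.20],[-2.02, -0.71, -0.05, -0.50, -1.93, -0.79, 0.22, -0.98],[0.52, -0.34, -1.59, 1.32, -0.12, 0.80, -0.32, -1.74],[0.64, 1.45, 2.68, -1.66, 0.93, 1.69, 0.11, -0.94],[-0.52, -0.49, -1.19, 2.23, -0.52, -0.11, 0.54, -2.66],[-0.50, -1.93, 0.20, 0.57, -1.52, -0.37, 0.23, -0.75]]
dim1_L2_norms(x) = [1.01, 2.36, 1.46, 1.06, 2.48, 0.79, 1.76, 2.16]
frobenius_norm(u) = 9.17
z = x @ u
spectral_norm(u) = 5.79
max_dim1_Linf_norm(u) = 2.68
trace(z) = -1.44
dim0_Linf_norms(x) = [1.39, 0.55, 0.97, 1.48, 0.75, 1.11, 1.21, 1.54]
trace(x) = -3.64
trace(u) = 2.36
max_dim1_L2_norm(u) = 4.13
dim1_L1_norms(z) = [7.55, 8.22, 11.37, 11.25, 12.71, 3.9, 16.98, 9.39]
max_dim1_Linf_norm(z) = 4.67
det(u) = -0.00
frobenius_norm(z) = 12.96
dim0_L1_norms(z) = [11.61, 9.42, 10.09, 7.77, 13.72, 8.65, 4.63, 15.48]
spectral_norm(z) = 9.75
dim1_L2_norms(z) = [3.27, 3.4, 4.67, 4.54, 5.79, 1.83, 7.27, 3.69]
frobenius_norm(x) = 4.94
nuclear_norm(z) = 24.31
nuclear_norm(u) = 19.28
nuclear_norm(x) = 10.88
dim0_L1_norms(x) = [4.48, 2.99, 3.85, 5.5, 3.41, 3.93, 3.74, 4.32]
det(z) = 0.00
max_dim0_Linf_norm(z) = 4.67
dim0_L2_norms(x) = [1.86, 1.13, 1.63, 2.22, 1.38, 1.72, 1.83, 1.96]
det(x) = -0.02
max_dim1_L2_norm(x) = 2.48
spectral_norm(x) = 3.15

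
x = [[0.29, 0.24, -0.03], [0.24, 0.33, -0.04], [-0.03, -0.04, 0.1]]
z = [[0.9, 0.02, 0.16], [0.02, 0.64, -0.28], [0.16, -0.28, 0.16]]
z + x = [[1.19, 0.26, 0.13], [0.26, 0.97, -0.32], [0.13, -0.32, 0.26]]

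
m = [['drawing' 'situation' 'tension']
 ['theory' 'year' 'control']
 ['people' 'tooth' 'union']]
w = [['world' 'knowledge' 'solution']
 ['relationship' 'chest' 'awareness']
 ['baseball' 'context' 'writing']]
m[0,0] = 'drawing'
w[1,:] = ['relationship', 'chest', 'awareness']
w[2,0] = 'baseball'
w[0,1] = 'knowledge'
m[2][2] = 'union'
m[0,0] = 'drawing'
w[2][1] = 'context'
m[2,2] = 'union'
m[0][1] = 'situation'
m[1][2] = 'control'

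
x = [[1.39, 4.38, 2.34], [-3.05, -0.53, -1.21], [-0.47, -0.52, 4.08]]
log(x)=[[1.71, 1.8, 0.65],[-1.24, 0.86, 0.04],[-0.16, -0.03, 1.45]]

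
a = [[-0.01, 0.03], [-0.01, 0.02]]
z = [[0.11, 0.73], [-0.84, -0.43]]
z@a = [[-0.01, 0.02], [0.01, -0.03]]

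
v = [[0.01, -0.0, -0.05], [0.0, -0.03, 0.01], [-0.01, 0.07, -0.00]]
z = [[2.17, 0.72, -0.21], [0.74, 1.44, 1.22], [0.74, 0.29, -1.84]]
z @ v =[[0.02, -0.04, -0.10], [-0.0, 0.04, -0.02], [0.03, -0.14, -0.03]]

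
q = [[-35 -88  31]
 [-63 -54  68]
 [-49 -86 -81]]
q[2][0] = -49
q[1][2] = 68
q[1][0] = -63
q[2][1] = -86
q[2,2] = -81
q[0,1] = -88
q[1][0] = -63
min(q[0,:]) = -88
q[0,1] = -88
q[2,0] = -49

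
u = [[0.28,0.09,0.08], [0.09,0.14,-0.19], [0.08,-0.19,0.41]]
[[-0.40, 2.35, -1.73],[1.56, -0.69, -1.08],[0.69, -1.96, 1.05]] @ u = [[-0.04,0.62,-1.19], [0.29,0.25,-0.19], [0.1,-0.41,0.86]]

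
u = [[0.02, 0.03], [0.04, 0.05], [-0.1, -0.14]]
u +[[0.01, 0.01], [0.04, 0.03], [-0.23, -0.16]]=[[0.03, 0.04],  [0.08, 0.08],  [-0.33, -0.30]]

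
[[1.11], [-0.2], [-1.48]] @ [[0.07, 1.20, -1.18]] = [[0.08,1.33,-1.31], [-0.01,-0.24,0.24], [-0.1,-1.78,1.75]]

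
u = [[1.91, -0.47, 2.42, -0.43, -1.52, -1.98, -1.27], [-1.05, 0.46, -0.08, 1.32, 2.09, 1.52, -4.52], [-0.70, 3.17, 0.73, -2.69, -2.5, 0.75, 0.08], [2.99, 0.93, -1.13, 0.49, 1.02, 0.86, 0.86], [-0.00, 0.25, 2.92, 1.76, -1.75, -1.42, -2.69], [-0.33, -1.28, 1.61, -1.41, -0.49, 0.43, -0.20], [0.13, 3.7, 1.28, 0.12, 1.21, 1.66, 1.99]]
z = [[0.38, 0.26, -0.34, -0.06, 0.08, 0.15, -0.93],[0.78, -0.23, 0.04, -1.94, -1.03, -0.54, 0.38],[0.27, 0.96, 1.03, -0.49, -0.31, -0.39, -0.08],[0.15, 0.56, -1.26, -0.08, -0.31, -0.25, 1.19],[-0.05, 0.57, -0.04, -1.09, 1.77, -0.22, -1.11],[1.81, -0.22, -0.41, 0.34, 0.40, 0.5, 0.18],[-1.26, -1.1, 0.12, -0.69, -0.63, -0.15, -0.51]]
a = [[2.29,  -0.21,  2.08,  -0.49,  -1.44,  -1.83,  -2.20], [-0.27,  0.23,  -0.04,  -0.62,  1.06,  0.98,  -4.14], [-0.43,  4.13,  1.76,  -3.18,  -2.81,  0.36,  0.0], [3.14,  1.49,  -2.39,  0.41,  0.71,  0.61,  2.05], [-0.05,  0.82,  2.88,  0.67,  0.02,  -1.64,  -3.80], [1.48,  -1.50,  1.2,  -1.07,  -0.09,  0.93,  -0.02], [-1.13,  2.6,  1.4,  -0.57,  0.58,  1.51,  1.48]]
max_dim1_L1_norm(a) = 12.67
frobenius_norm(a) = 12.29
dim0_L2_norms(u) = [3.78, 5.17, 4.52, 3.81, 4.33, 3.53, 5.83]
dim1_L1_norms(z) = [2.2, 4.94, 3.53, 3.8, 4.85, 3.86, 4.46]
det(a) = 239.91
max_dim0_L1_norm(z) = 4.7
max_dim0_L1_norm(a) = 13.69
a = z + u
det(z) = -0.19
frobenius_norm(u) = 11.88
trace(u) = 4.26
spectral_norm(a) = 7.69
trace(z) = 2.86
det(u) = 4361.03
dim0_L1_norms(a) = [8.79, 10.98, 11.75, 7.01, 6.71, 7.86, 13.69]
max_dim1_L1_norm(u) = 11.04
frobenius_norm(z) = 5.21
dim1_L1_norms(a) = [10.54, 7.34, 12.67, 10.8, 9.88, 6.29, 9.27]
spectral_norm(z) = 2.74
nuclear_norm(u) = 28.02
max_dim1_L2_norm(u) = 5.49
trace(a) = 7.12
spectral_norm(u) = 6.84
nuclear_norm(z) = 12.07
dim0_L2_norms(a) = [4.34, 5.39, 4.98, 3.58, 3.46, 3.26, 6.54]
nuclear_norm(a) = 27.80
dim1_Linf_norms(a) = [2.29, 4.14, 4.13, 3.14, 3.8, 1.5, 2.6]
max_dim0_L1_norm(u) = 11.61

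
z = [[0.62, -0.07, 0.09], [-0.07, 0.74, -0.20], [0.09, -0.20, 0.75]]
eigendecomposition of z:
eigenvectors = [[0.30, -0.92, -0.26], [-0.66, -0.40, 0.64], [0.69, 0.02, 0.72]]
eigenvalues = [0.98, 0.59, 0.54]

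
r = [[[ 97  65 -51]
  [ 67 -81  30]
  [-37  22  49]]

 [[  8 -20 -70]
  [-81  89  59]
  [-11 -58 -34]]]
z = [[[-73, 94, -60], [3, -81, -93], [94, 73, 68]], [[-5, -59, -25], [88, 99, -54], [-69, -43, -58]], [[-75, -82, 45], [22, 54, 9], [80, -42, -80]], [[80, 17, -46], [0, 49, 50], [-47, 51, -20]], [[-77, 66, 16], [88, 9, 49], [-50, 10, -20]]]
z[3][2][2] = -20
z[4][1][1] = 9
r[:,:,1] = [[65, -81, 22], [-20, 89, -58]]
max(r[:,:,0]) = 97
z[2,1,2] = 9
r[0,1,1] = -81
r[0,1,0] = 67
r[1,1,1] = 89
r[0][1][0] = 67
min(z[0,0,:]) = -73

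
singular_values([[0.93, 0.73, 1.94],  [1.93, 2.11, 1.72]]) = [3.93, 0.92]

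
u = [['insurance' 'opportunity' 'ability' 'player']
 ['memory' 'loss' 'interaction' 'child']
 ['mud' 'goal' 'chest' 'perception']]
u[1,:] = ['memory', 'loss', 'interaction', 'child']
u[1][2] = 'interaction'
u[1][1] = 'loss'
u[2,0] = 'mud'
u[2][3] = 'perception'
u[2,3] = 'perception'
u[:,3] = ['player', 'child', 'perception']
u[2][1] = 'goal'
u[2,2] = 'chest'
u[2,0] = 'mud'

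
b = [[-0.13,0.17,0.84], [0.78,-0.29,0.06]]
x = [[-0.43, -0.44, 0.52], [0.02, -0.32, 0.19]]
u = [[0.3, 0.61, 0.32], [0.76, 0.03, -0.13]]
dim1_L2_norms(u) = [0.75, 0.77]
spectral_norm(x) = 0.86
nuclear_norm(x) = 1.08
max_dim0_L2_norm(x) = 0.55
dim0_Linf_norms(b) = [0.78, 0.29, 0.84]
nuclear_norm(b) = 1.70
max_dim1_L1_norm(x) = 1.39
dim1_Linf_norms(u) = [0.61, 0.76]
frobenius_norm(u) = 1.08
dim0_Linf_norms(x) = [0.43, 0.44, 0.52]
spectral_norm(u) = 0.89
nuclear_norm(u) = 1.50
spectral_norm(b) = 0.91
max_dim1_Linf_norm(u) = 0.76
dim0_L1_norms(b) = [0.91, 0.46, 0.9]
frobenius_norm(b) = 1.20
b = u + x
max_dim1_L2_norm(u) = 0.77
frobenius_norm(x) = 0.89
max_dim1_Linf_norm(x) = 0.52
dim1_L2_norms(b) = [0.87, 0.83]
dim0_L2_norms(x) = [0.43, 0.54, 0.55]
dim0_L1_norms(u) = [1.06, 0.64, 0.45]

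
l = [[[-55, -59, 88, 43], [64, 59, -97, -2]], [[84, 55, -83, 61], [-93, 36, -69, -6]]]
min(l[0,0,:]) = -59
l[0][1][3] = -2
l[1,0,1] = 55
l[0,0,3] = 43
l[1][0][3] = 61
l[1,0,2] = -83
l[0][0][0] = -55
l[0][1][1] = 59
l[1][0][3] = 61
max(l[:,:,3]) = 61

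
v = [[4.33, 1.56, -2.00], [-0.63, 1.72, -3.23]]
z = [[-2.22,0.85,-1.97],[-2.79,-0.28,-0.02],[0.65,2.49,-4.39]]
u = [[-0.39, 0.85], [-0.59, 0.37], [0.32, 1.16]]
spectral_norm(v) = 5.30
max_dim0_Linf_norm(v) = 4.33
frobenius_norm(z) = 6.58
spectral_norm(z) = 5.49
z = u @ v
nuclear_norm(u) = 2.26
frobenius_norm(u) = 1.68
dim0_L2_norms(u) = [0.78, 1.48]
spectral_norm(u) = 1.49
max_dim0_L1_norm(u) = 2.38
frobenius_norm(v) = 6.24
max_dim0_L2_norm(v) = 4.38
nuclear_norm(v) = 8.60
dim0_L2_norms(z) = [3.62, 2.65, 4.81]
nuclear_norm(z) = 9.12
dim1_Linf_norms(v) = [4.33, 3.23]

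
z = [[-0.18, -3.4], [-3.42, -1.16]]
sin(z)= [[0.56,0.23], [0.23,0.63]]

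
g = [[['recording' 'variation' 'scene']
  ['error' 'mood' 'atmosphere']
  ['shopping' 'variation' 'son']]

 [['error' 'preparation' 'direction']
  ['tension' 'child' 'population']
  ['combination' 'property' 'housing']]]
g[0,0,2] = 'scene'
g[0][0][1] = 'variation'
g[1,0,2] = 'direction'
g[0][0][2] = 'scene'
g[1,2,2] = 'housing'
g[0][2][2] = 'son'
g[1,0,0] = 'error'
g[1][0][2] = 'direction'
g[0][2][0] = 'shopping'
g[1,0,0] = 'error'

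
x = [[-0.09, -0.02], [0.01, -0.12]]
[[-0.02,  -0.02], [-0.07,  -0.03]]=x @ [[0.06, 0.22], [0.58, 0.24]]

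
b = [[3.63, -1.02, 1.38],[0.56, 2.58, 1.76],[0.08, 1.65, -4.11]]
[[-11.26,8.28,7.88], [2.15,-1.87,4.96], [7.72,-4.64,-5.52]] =b @ [[-2.11, 1.65, 1.71], [2.04, -1.47, 0.48], [-1.10, 0.57, 1.57]]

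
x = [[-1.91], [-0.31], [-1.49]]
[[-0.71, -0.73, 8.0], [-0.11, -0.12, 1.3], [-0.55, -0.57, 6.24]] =x @[[0.37, 0.38, -4.19]]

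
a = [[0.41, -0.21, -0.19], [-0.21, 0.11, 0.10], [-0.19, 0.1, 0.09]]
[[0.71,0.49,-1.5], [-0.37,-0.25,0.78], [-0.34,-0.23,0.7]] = a@[[0.13, 0.92, -2.05], [-1.58, 0.25, 1.04], [-1.73, -0.88, 2.34]]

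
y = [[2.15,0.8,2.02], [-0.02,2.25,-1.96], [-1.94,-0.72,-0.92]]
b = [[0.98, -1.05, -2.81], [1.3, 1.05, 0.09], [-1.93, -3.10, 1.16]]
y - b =[[1.17, 1.85, 4.83], [-1.32, 1.20, -2.05], [-0.01, 2.38, -2.08]]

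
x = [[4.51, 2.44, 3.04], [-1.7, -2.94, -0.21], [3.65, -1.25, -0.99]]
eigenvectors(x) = [[0.85+0.00j, 0.36-0.09j, 0.36+0.09j], [-0.18+0.00j, 0.01+0.43j, 0.01-0.43j], [(0.49+0j), -0.82+0.00j, (-0.82-0j)]]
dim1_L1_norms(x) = [9.99, 4.85, 5.89]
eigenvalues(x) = [(5.76+0j), (-2.59+1.05j), (-2.59-1.05j)]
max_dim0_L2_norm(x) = 6.05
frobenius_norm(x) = 7.94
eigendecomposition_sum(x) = [[(4.75+0j), (1.03+0j), (2.11-0j)], [-1.00-0.00j, -0.22-0.00j, -0.44+0.00j], [2.75+0.00j, (0.6+0j), 1.22-0.00j]] + [[-0.12+0.35j, 0.70+1.07j, 0.47-0.21j],  [(-0.35-0.22j), -1.36+0.50j, 0.12+0.57j],  [(0.45-0.67j), (-0.92-2.66j), -1.11+0.20j]] + [[-0.12-0.35j, (0.7-1.07j), 0.47+0.21j], [(-0.35+0.22j), -1.36-0.50j, 0.12-0.57j], [(0.45+0.67j), (-0.92+2.66j), (-1.11-0.2j)]]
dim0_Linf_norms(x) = [4.51, 2.94, 3.04]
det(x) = 45.05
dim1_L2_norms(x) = [5.96, 3.4, 3.98]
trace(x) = 0.58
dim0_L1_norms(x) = [9.86, 6.63, 4.24]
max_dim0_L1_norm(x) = 9.86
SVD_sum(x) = [[4.91, 2.46, 2.04],[-2.29, -1.15, -0.95],[1.83, 0.92, 0.76]] + [[-0.33, 0.45, 0.26], [0.71, -0.97, -0.55], [1.78, -2.41, -1.37]] + [[-0.07, -0.48, 0.74], [-0.12, -0.83, 1.29], [0.04, 0.24, -0.38]]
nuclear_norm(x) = 12.26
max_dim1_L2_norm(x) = 5.96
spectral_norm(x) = 6.83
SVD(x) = [[-0.86, 0.17, -0.48], [0.4, -0.37, -0.84], [-0.32, -0.91, 0.25]] @ diag([6.8289772986688115, 3.604766253616648, 1.829980685978022]) @ [[-0.84, -0.42, -0.35], [-0.54, 0.73, 0.42], [0.08, 0.54, -0.84]]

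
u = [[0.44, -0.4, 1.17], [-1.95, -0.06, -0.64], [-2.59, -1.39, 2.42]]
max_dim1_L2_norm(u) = 3.81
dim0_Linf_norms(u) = [2.59, 1.39, 2.42]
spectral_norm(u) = 3.98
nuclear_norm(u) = 6.13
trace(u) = 2.80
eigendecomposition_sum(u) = [[0.00-0.00j, -0j, (-0+0j)], [(-0.02+0j), -0.01+0.00j, 0.01-0.00j], [-0.01+0.00j, -0.01+0.00j, 0.00-0.00j]] + [[(0.22+2.42j), (-0.2+1.1j), 0.59-1.78j], [-0.96-3.29j, -0.02-1.58j, -0.32+2.62j], [-1.29+0.97j, (-0.69+0.27j), 1.21-0.29j]] + [[0.22-2.42j, -0.20-1.10j, (0.59+1.78j)], [(-0.96+3.29j), (-0.02+1.58j), (-0.32-2.62j)], [-1.29-0.97j, -0.69-0.27j, (1.21+0.29j)]]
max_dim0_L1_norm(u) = 4.98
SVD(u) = [[0.12, 0.57, 0.81],  [0.28, -0.81, 0.52],  [0.95, 0.16, -0.26]] @ diag([3.9782402374626074, 2.1467186324736467, 0.0019302911521339688]) @ [[-0.74, -0.35, 0.57], [0.65, -0.19, 0.73], [0.15, -0.92, -0.37]]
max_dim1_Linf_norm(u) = 2.59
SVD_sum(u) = [[-0.36, -0.17, 0.27], [-0.82, -0.39, 0.63], [-2.82, -1.32, 2.16]] + [[0.80, -0.23, 0.9], [-1.13, 0.33, -1.27], [0.23, -0.07, 0.26]] + [[0.00, -0.0, -0.0],[0.00, -0.00, -0.0],[-0.00, 0.00, 0.00]]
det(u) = -0.02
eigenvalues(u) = [(-0.01+0j), (1.4+0.55j), (1.4-0.55j)]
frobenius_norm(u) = 4.52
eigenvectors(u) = [[(-0.15+0j),(-0.53-0.1j),(-0.53+0.1j)], [0.92+0.00j,(0.76+0j),(0.76-0j)], [(0.37+0j),(-0.13-0.34j),-0.13+0.34j]]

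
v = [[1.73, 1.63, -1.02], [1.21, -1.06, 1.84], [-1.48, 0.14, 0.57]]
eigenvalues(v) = [-2.23, 2.42, 1.04]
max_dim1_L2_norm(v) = 2.59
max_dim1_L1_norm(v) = 4.38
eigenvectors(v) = [[-0.43, 0.78, -0.2], [0.86, -0.06, 0.58], [-0.27, -0.63, 0.79]]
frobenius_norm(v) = 3.90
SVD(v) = [[-0.86, -0.22, 0.47], [0.38, -0.89, 0.27], [0.36, 0.41, 0.84]] @ diag([2.927605585548317, 2.45219700279781, 0.7837444704339129]) @ [[-0.53, -0.59, 0.60], [-0.84, 0.26, -0.48], [-0.13, 0.76, 0.64]]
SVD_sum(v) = [[1.33,1.49,-1.51], [-0.58,-0.65,0.66], [-0.56,-0.62,0.63]] + [[0.45, -0.14, 0.26], [1.82, -0.57, 1.04], [-0.84, 0.26, -0.48]] + [[-0.05, 0.28, 0.23], [-0.03, 0.16, 0.14], [-0.08, 0.5, 0.42]]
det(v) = -5.63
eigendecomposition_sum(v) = [[-0.44, 0.69, -0.61], [0.89, -1.40, 1.25], [-0.28, 0.43, -0.39]] + [[2.34, 1.09, -0.21], [-0.18, -0.08, 0.02], [-1.88, -0.87, 0.17]] + [[-0.17, -0.14, -0.2], [0.5, 0.42, 0.58], [0.68, 0.58, 0.79]]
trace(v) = 1.24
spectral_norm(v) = 2.93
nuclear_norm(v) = 6.16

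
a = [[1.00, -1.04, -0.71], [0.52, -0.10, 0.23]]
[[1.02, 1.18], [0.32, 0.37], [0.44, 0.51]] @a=[[1.63, -1.18, -0.45], [0.51, -0.37, -0.14], [0.71, -0.51, -0.2]]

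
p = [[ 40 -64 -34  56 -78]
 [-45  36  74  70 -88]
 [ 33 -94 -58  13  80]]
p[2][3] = 13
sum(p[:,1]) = -122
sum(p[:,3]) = 139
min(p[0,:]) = -78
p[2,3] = 13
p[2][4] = 80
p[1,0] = -45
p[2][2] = -58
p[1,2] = 74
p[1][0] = -45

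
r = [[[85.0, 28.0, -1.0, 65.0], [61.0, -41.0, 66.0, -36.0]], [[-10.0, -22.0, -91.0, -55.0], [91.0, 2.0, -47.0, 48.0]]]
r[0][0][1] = 28.0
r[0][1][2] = 66.0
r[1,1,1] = 2.0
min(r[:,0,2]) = -91.0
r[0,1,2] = 66.0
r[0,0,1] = 28.0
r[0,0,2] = -1.0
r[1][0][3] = -55.0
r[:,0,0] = [85.0, -10.0]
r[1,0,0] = -10.0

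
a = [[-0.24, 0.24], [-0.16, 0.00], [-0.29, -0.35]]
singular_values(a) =[0.47, 0.36]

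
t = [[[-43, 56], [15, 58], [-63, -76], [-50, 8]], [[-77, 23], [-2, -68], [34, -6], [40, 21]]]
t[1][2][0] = 34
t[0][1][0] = 15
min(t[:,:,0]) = -77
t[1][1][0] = -2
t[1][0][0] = -77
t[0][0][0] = -43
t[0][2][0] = -63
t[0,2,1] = -76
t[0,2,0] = -63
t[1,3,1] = 21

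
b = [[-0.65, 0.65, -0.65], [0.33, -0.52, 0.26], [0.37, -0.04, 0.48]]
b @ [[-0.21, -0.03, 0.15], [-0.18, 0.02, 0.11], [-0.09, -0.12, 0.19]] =[[0.08,0.11,-0.15], [0.00,-0.05,0.04], [-0.11,-0.07,0.14]]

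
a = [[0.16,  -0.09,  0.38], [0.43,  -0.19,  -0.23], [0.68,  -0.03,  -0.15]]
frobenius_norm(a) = 0.97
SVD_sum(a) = [[0.06, -0.01, -0.02], [0.48, -0.08, -0.13], [0.66, -0.11, -0.18]] + [[0.10, -0.05, 0.40], [-0.02, 0.01, -0.09], [0.01, -0.0, 0.03]] + [[-0.01, -0.03, -0.00], [-0.02, -0.12, -0.01], [0.02, 0.09, 0.01]]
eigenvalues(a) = [0.52, -0.46, -0.23]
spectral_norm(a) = 0.86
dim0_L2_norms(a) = [0.82, 0.21, 0.47]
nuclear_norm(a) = 1.44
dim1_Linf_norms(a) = [0.38, 0.43, 0.68]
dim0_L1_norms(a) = [1.27, 0.31, 0.76]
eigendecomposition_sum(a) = [[0.33, -0.05, 0.20], [0.09, -0.01, 0.06], [0.33, -0.05, 0.2]] + [[-0.16, -0.03, 0.17], [0.6, 0.13, -0.63], [0.41, 0.09, -0.43]] + [[-0.0, -0.01, 0.01], [-0.26, -0.30, 0.34], [-0.06, -0.07, 0.07]]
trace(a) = -0.18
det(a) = 0.06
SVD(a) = [[-0.08,0.97,-0.21], [-0.59,-0.22,-0.78], [-0.81,0.06,0.59]] @ diag([0.8557343671873412, 0.4266882692446146, 0.15315290954962785]) @ [[-0.95,0.17,0.26], [0.25,-0.11,0.96], [0.19,0.98,0.07]]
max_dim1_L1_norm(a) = 0.86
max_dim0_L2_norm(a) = 0.82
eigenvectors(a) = [[-0.69, -0.22, -0.02], [-0.19, 0.81, -0.98], [-0.7, 0.55, -0.21]]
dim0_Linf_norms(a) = [0.68, 0.19, 0.38]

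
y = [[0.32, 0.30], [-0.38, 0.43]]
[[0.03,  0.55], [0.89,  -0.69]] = y@[[-1.00, 1.76], [1.18, -0.06]]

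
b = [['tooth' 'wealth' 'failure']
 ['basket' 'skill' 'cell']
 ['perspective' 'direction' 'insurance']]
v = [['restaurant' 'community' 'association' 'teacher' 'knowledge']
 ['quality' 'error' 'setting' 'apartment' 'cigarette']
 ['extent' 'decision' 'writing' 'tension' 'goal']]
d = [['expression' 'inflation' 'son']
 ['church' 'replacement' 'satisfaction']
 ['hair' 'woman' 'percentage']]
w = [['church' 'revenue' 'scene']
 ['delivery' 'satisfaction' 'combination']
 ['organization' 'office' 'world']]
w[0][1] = 'revenue'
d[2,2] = 'percentage'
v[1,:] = ['quality', 'error', 'setting', 'apartment', 'cigarette']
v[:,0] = ['restaurant', 'quality', 'extent']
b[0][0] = 'tooth'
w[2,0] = 'organization'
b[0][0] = 'tooth'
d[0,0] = 'expression'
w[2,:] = ['organization', 'office', 'world']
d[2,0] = 'hair'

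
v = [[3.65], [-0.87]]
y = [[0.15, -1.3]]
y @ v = [[1.68]]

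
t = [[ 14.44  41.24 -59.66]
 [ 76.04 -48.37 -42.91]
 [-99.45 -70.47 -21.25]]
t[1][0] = 76.04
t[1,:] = [76.04, -48.37, -42.91]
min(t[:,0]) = -99.45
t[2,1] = -70.47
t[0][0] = 14.44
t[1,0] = 76.04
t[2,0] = -99.45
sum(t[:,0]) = -8.969999999999999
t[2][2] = -21.25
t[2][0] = -99.45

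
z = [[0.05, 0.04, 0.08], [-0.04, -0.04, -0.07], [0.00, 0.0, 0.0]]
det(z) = 0.000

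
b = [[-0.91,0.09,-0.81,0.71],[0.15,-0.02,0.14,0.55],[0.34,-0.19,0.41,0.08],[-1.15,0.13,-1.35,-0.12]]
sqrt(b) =[[-0.07+0.14j, 0.09-0.15j, -0.03-0.13j, 0.89-0.15j], [(0.56-0.11j), (0.24+0.13j), 0.41+0.11j, (0.16+0.12j)], [(0.44-0.13j), (-0.2+0.14j), (0.63+0.12j), -0.16+0.14j], [(-1.01+0.02j), 0.01-0.02j, -0.99-0.02j, 0.78-0.02j]]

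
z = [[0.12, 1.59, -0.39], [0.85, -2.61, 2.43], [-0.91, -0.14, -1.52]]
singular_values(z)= [4.07, 1.65, 0.0]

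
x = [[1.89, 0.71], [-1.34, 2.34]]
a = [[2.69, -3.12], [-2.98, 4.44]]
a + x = [[4.58, -2.41],[-4.32, 6.78]]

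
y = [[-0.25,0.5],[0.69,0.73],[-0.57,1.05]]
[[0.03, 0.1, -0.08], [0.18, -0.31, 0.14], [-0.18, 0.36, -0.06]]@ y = [[0.11, 0.00], [-0.34, 0.01], [0.33, 0.11]]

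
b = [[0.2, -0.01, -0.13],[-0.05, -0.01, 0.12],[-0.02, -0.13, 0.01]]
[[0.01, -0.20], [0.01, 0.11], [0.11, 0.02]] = b@[[0.05, -0.55], [-0.88, 0.01], [0.05, 0.69]]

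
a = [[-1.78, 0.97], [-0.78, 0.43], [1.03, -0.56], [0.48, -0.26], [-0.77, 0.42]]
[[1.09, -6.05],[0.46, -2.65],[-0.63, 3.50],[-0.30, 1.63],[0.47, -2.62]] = a @ [[-2.11,3.05],[-2.75,-0.64]]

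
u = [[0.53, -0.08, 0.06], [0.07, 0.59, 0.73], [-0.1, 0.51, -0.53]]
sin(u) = [[0.51,-0.07,0.06], [0.06,0.52,0.65], [-0.09,0.45,-0.48]]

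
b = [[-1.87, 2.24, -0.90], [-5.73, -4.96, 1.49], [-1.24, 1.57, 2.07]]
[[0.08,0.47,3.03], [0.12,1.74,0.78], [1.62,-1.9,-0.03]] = b @ [[-0.06,-0.24,-0.72], [0.22,-0.32,0.44], [0.58,-0.82,-0.78]]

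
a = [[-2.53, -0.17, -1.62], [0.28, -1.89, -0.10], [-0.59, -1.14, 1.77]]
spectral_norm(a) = 3.07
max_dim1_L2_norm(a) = 3.01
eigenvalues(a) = [2.04, -2.46, -2.23]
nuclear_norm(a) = 6.99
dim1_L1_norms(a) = [4.32, 2.27, 3.5]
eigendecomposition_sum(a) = [[0.1, 0.19, -0.67], [0.01, 0.03, -0.10], [-0.28, -0.54, 1.91]] + [[-5.46, -6.14, -2.24], [2.69, 3.02, 1.1], [-0.04, -0.04, -0.02]] + [[2.83, 5.78, 1.29], [-2.42, -4.94, -1.11], [-0.27, -0.56, -0.12]]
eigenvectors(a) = [[0.33,0.9,-0.76], [0.05,-0.44,0.65], [-0.94,0.01,0.07]]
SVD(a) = [[-0.95, 0.31, -0.08], [0.13, 0.60, 0.79], [0.29, 0.74, -0.61]] @ diag([3.073308666276038, 2.4017236919123164, 1.510561865498951]) @ [[0.74, -0.13, 0.66], [-0.43, -0.85, 0.31], [0.52, -0.52, -0.68]]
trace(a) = -2.65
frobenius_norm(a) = 4.18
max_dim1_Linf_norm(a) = 2.53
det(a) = 11.15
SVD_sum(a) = [[-2.15, 0.39, -1.93], [0.29, -0.05, 0.26], [0.66, -0.12, 0.59]] + [[-0.32, -0.62, 0.23],[-0.63, -1.22, 0.45],[-0.77, -1.50, 0.55]] + [[-0.06, 0.06, 0.08], [0.62, -0.62, -0.81], [-0.48, 0.48, 0.63]]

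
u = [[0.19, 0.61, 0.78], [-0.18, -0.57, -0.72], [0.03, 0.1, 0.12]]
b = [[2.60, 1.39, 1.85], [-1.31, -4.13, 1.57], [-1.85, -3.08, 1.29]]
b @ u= [[0.30, 0.98, 1.25], [0.54, 1.71, 2.14], [0.24, 0.76, 0.93]]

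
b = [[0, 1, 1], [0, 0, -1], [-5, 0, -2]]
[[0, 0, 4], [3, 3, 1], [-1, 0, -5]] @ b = [[-20, 0, -8], [-5, 3, -2], [25, -1, 9]]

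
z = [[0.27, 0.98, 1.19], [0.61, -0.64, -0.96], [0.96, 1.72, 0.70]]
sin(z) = [[0.01, 0.83, 1.08], [0.61, -0.72, -0.91], [0.79, 1.53, 0.48]]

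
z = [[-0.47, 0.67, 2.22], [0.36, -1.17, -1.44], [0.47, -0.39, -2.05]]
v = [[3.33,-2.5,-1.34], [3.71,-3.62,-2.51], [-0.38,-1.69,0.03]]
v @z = [[-3.09, 5.68, 13.74], [-4.23, 7.70, 18.59], [-0.42, 1.71, 1.53]]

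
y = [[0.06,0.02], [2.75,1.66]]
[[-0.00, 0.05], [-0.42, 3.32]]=y@ [[0.10, 0.38], [-0.42, 1.37]]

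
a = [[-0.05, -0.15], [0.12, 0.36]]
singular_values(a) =[0.41, 0.0]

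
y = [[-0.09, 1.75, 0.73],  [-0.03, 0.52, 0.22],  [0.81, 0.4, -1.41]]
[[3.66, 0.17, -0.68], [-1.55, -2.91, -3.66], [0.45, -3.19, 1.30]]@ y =[[-0.89, 6.22, 3.67], [-2.74, -5.69, 3.39], [1.11, -0.35, -2.21]]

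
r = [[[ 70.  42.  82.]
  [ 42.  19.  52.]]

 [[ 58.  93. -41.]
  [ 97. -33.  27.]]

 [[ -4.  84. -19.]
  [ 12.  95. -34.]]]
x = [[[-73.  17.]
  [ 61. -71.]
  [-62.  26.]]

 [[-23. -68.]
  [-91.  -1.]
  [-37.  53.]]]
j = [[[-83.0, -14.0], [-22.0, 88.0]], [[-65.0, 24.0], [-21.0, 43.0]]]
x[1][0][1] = -68.0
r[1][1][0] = 97.0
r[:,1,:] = [[42.0, 19.0, 52.0], [97.0, -33.0, 27.0], [12.0, 95.0, -34.0]]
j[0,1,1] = 88.0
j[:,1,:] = [[-22.0, 88.0], [-21.0, 43.0]]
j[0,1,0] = -22.0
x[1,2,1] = 53.0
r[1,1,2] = 27.0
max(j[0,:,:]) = 88.0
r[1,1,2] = 27.0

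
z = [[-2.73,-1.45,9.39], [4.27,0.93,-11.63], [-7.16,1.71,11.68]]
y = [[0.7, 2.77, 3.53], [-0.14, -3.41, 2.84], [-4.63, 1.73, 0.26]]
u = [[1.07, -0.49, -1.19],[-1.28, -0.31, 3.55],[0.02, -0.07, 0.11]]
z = y @ u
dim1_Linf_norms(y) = [3.53, 3.41, 4.63]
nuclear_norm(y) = 13.86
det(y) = -96.97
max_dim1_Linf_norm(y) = 4.63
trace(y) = -2.45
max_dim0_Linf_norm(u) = 3.55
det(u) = 0.01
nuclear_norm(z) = 24.18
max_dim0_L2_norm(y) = 4.72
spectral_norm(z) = 20.76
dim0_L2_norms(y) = [4.68, 4.72, 4.54]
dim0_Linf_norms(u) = [1.28, 0.49, 3.55]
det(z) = -1.28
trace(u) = 0.87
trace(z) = 9.88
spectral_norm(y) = 5.27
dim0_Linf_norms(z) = [7.16, 1.71, 11.68]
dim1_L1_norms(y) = [7.0, 6.39, 6.62]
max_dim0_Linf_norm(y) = 4.63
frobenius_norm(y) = 8.05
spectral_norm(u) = 4.06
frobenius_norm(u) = 4.14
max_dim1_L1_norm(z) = 20.55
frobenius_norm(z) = 21.04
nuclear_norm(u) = 4.87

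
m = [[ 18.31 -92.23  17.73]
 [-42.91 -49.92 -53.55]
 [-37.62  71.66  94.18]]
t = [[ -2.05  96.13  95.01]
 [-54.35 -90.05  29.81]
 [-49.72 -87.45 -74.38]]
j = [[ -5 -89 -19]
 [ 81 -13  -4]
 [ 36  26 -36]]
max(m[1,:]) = -42.91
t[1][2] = 29.81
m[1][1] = -49.92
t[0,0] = -2.05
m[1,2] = -53.55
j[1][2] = -4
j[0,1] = -89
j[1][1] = -13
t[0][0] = -2.05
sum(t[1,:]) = -114.59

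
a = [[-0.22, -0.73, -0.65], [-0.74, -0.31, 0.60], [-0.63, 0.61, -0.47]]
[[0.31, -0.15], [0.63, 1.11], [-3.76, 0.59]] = a @ [[1.87, -1.17], [-2.73, 0.13], [1.95, 0.48]]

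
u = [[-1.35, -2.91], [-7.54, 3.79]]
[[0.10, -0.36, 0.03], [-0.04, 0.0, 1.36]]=u@[[-0.01, 0.05, -0.15], [-0.03, 0.1, 0.06]]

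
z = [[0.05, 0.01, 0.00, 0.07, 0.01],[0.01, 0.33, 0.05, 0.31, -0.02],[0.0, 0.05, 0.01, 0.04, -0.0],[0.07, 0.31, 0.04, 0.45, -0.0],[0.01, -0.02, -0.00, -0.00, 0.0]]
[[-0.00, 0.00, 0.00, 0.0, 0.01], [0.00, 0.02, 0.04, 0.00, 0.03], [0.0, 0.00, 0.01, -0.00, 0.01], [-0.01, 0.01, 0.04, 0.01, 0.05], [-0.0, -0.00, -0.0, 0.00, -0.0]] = z @ [[0.03, -0.00, -0.04, -0.02, -0.03],  [0.04, 0.08, 0.05, -0.05, 0.02],  [0.12, -0.04, 0.09, 0.0, 0.05],  [-0.06, -0.02, 0.05, 0.06, 0.09],  [0.01, 0.07, 0.00, -0.05, 0.11]]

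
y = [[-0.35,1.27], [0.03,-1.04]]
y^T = [[-0.35, 0.03], [1.27, -1.04]]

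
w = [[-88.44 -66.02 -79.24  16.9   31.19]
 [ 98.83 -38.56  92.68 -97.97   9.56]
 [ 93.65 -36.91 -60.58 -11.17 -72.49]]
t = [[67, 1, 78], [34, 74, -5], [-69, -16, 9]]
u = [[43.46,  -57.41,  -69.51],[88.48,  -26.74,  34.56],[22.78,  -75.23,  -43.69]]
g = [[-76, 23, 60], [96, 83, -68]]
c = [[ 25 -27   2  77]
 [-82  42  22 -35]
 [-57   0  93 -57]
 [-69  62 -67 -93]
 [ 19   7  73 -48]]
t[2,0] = -69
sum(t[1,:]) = 103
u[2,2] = -43.69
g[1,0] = 96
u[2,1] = -75.23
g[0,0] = -76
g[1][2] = -68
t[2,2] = 9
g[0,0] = -76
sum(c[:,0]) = -164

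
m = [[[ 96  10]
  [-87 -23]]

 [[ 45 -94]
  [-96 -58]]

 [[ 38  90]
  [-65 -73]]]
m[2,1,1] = -73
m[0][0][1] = 10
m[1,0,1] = -94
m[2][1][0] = -65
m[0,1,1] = -23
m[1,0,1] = -94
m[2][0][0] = 38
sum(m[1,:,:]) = -203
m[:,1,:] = [[-87, -23], [-96, -58], [-65, -73]]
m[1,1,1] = -58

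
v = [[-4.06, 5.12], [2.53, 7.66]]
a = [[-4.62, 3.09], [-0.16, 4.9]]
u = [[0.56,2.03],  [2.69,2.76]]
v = u + a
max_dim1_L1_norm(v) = 10.19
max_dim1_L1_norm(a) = 7.71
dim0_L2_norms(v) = [4.78, 9.21]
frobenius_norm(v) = 10.38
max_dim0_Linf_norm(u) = 2.76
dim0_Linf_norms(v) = [4.06, 7.66]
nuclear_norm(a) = 9.96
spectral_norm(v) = 9.22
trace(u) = 3.32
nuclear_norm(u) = 5.21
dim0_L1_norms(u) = [3.25, 4.79]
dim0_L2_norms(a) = [4.62, 5.79]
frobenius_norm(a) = 7.41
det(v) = -44.05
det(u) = -3.92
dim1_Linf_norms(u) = [2.03, 2.76]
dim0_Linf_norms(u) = [2.69, 2.76]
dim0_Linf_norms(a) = [4.62, 4.9]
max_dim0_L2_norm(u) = 3.43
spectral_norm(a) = 6.61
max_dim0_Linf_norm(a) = 4.9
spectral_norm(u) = 4.30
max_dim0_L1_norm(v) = 12.78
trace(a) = 0.28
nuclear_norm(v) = 14.00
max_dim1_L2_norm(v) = 8.07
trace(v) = 3.60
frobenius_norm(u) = 4.39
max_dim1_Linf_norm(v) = 7.66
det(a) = -22.14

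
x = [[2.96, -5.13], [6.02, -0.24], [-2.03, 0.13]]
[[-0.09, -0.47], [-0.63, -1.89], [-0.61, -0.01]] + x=[[2.87,  -5.6], [5.39,  -2.13], [-2.64,  0.12]]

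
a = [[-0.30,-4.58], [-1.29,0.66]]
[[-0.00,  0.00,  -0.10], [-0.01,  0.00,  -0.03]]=a @ [[0.01, 0.0, 0.03],  [0.00, 0.0, 0.02]]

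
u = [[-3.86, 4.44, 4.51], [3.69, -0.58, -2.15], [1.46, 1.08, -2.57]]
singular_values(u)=[8.54, 2.92, 1.41]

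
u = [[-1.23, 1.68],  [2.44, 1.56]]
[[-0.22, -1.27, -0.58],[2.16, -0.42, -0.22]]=u@[[0.66, 0.21, 0.09],  [0.35, -0.60, -0.28]]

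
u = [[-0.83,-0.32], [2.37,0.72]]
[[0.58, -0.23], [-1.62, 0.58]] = u @ [[-0.60, 0.1], [-0.27, 0.47]]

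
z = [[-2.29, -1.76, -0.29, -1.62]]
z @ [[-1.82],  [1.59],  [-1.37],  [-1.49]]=[[4.18]]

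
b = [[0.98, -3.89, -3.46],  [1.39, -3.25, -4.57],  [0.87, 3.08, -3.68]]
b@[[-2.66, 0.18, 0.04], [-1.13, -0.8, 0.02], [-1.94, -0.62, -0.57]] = [[8.5,  5.43,  1.93], [8.84,  5.68,  2.60], [1.34,  -0.03,  2.19]]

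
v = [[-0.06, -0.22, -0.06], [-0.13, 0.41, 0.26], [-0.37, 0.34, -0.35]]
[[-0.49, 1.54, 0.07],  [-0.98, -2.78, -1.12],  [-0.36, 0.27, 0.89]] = v@ [[5.72, -2.48, 1.65], [1.62, -5.41, 0.31], [-3.45, -3.40, -3.98]]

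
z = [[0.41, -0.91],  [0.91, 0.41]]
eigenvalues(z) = [(0.41+0.91j), (0.41-0.91j)]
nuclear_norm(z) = 2.00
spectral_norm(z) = 1.00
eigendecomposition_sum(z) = [[(0.2+0.46j),-0.46+0.20j], [(0.46-0.2j),0.20+0.46j]] + [[0.20-0.46j, -0.46-0.20j], [(0.46+0.2j), 0.20-0.46j]]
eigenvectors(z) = [[0.71+0.00j, 0.71-0.00j], [-0.71j, 0.71j]]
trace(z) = 0.82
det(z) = 1.00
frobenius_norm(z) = 1.41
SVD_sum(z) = [[0.41, 0.00], [0.91, 0.00]] + [[0.0, -0.91], [0.00, 0.41]]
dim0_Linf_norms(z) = [0.91, 0.91]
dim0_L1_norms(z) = [1.32, 1.32]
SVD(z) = [[-0.41, -0.91], [-0.91, 0.41]] @ diag([0.9980981915623333, 0.9980981915623331]) @ [[-1.0, -0.00], [0.0, 1.0]]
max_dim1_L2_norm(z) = 1.0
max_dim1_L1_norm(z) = 1.32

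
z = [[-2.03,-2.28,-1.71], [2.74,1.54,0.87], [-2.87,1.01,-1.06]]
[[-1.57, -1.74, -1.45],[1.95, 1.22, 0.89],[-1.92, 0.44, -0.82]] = z @ [[0.66, 0.05, 0.07], [0.05, 0.66, 0.08], [0.07, 0.08, 0.66]]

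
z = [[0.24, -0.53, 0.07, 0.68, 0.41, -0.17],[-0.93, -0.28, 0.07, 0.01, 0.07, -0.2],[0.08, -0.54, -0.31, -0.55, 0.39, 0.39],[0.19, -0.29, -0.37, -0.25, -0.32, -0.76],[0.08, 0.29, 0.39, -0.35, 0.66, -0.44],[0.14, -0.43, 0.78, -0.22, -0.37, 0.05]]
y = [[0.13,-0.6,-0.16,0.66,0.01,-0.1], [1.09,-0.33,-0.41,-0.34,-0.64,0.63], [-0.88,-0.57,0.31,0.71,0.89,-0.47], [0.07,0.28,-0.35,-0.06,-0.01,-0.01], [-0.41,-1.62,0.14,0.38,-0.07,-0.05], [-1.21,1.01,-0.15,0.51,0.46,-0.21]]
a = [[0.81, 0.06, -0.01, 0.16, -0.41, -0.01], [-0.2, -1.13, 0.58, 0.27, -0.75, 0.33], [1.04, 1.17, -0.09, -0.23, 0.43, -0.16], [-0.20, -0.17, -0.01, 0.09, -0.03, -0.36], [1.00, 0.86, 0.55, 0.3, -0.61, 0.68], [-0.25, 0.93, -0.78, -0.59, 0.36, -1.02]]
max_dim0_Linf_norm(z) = 0.93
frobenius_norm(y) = 3.48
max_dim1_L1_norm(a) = 4.0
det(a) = -0.12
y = a @ z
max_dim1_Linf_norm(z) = 0.93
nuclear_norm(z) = 6.00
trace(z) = 0.11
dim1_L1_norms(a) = [1.46, 3.26, 3.12, 0.86, 4.0, 3.93]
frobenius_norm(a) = 3.49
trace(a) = -1.95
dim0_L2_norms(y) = [1.9, 2.13, 0.67, 1.21, 1.19, 0.82]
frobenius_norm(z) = 2.45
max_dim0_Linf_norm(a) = 1.17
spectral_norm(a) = 2.55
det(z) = -1.00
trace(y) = -0.23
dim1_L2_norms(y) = [0.92, 1.55, 1.65, 0.46, 1.72, 1.74]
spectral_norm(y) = 2.54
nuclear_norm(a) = 6.47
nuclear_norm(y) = 6.46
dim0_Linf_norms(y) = [1.21, 1.62, 0.41, 0.71, 0.89, 0.63]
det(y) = 0.12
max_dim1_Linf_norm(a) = 1.17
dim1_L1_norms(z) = [2.1, 1.56, 2.26, 2.18, 2.21, 1.99]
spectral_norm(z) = 1.00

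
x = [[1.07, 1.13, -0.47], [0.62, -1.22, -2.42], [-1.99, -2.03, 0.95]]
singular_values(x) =[3.45, 2.73, 0.0]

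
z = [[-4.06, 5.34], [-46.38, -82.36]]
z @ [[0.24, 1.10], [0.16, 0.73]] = [[-0.12,-0.57], [-24.31,-111.14]]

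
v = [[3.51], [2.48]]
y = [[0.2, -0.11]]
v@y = [[0.7,  -0.39],[0.5,  -0.27]]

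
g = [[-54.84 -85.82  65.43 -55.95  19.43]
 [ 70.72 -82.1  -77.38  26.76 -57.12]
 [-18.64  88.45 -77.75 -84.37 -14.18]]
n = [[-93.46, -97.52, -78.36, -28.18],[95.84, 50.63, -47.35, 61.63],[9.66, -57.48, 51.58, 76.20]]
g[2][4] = -14.18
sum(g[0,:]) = -111.75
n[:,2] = [-78.36, -47.35, 51.58]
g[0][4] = 19.43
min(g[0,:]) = -85.82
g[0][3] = -55.95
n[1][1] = 50.63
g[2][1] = 88.45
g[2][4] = -14.18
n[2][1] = -57.48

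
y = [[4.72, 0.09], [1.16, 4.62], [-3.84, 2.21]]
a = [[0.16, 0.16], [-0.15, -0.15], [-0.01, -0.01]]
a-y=[[-4.56, 0.07], [-1.31, -4.77], [3.83, -2.22]]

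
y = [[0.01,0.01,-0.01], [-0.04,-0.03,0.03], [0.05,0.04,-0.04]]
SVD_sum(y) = [[0.01, 0.01, -0.01], [-0.04, -0.03, 0.03], [0.05, 0.04, -0.04]] + [[-0.00, 0.0, -0.00], [-0.00, 0.0, -0.00], [-0.0, 0.0, -0.0]] + [[0.0, -0.00, -0.00], [0.0, 0.00, 0.00], [0.00, 0.00, 0.0]]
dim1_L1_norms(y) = [0.03, 0.1, 0.13]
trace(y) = -0.06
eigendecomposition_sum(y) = [[0.01, 0.01, -0.01], [-0.04, -0.03, 0.03], [0.06, 0.04, -0.04]] + [[-0.0, -0.00, 0.0], [0.00, 0.0, -0.0], [-0.01, -0.00, 0.00]] + [[0.00, -0.0, -0.00],[-0.00, 0.00, 0.0],[-0.0, 0.0, 0.0]]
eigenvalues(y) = [-0.06, -0.0, 0.0]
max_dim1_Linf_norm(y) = 0.05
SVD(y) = [[-0.18, -0.8, -0.58], [0.60, -0.55, 0.58], [-0.78, -0.24, 0.58]] @ diag([0.09692065146851075, 0.0025273145667814786, 2.825749154945213e-20]) @ [[-0.67, -0.53, 0.53], [0.74, -0.47, 0.47], [0.0, 0.71, 0.71]]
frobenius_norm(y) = 0.10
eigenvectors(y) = [[0.21,-0.64,-0.0], [-0.58,0.11,0.71], [0.79,-0.76,0.71]]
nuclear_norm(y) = 0.10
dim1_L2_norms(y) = [0.02, 0.06, 0.08]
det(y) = 0.00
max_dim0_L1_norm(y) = 0.1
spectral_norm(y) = 0.10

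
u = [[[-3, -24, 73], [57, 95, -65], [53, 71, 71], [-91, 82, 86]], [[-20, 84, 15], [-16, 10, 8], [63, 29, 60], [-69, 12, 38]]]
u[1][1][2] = 8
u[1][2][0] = 63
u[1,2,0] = 63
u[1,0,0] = -20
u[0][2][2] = 71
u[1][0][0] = -20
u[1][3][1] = 12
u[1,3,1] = 12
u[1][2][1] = 29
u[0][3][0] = -91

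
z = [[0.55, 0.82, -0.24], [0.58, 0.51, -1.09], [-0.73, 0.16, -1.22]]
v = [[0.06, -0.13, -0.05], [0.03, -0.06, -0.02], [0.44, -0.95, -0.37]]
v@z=[[-0.01, -0.03, 0.19],[-0.0, -0.01, 0.08],[-0.04, -0.18, 1.38]]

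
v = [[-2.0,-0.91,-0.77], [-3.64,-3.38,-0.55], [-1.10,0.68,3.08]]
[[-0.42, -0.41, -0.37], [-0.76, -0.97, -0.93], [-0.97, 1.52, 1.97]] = v@[[0.32, -0.09, -0.18], [-0.09, 0.32, 0.39], [-0.18, 0.39, 0.49]]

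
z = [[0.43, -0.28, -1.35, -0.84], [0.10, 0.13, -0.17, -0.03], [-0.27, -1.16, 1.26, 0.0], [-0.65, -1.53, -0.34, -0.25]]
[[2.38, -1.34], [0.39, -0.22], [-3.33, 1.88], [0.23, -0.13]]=z @ [[-0.62, 0.35], [0.57, -0.32], [-2.25, 1.27], [0.28, -0.16]]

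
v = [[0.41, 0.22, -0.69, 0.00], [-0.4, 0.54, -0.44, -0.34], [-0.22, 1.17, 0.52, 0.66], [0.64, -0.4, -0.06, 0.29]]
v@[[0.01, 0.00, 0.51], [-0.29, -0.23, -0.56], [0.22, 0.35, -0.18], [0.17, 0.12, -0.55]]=[[-0.21,-0.29,0.21], [-0.32,-0.32,-0.24], [-0.11,-0.01,-1.22], [0.16,0.11,0.4]]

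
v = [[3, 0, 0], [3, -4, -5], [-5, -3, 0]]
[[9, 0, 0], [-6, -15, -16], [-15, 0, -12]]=v@ [[3, 0, 0], [0, 0, 4], [3, 3, 0]]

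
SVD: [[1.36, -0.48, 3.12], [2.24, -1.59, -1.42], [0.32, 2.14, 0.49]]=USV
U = [[0.79, -0.61, 0.06], [-0.52, -0.72, -0.46], [0.33, 0.33, -0.89]]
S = [3.55, 3.25, 1.76]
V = [[0.0,0.32,0.95], [-0.72,0.66,-0.22], [-0.70,-0.68,0.23]]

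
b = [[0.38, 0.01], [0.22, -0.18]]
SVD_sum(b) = [[0.36, -0.08],[0.25, -0.05]] + [[0.02, 0.09], [-0.03, -0.13]]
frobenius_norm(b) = 0.47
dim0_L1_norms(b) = [0.6, 0.19]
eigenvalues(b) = [0.38, -0.18]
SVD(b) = [[-0.83,-0.56], [-0.56,0.83]] @ diag([0.4476962173533062, 0.15769621735330625]) @ [[-0.98, 0.21], [-0.21, -0.98]]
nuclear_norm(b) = 0.61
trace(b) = 0.20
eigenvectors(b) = [[0.93,  -0.02], [0.36,  1.0]]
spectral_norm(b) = 0.45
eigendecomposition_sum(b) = [[0.38, 0.01], [0.15, 0.0]] + [[-0.00, 0.0], [0.07, -0.18]]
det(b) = -0.07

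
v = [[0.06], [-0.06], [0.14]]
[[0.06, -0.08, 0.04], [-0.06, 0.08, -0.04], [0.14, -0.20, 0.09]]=v @ [[1.03, -1.41, 0.66]]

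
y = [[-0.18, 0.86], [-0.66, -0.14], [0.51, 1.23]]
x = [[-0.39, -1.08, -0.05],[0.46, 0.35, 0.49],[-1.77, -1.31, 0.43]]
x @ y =[[0.76, -0.25],[-0.06, 0.95],[1.4, -0.81]]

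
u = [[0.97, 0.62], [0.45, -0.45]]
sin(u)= [[0.76, 0.52], [0.38, -0.44]]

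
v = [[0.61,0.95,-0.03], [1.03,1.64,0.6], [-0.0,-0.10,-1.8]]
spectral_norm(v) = 2.40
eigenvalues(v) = [2.23, -0.0, -1.78]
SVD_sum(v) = [[0.43, 0.7, 0.49], [0.89, 1.45, 1.0], [-0.45, -0.72, -0.5]] + [[0.18,  0.25,  -0.52], [0.14,  0.19,  -0.40], [0.45,  0.62,  -1.30]] + [[-0.00, 0.00, -0.00], [0.0, -0.0, 0.00], [0.0, -0.00, 0.00]]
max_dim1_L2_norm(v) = 2.03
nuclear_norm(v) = 4.09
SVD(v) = [[-0.40, 0.35, -0.85], [-0.82, 0.27, 0.5], [0.41, 0.89, 0.18]] @ diag([2.40494283315354, 1.6888605522198556, 6.647605141071591e-05]) @ [[-0.45, -0.73, -0.51], [0.30, 0.41, -0.86], [0.84, -0.54, 0.03]]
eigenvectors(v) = [[0.51, -0.84, 0.09], [0.86, 0.54, -0.20], [-0.02, -0.03, 0.98]]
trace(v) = 0.45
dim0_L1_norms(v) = [1.64, 2.69, 2.43]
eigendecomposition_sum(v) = [[0.61,0.96,0.14],[1.04,1.63,0.23],[-0.03,-0.04,-0.01]] + [[-0.00, 0.0, 0.0], [0.00, -0.00, -0.00], [-0.00, 0.00, 0.0]] + [[0.00,-0.01,-0.17], [-0.01,0.01,0.37], [0.03,-0.06,-1.79]]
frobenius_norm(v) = 2.94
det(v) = 0.00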